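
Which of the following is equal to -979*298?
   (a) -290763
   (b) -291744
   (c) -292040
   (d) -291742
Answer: d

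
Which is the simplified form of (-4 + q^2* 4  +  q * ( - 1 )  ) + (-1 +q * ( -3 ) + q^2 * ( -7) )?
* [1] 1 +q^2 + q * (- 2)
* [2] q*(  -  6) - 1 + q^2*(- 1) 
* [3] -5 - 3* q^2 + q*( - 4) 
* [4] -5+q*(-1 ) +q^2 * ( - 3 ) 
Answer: 3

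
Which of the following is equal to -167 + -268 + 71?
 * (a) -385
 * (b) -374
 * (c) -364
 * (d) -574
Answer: c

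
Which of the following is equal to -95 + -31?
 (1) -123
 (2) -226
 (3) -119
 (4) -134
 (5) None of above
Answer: 5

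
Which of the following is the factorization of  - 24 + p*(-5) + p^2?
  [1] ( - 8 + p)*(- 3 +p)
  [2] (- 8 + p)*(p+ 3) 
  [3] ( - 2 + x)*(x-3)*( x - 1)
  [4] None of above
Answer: 2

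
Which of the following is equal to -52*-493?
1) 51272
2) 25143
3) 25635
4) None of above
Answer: 4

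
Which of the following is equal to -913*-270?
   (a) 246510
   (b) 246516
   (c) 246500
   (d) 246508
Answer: a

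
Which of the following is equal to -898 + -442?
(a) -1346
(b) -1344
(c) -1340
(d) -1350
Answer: c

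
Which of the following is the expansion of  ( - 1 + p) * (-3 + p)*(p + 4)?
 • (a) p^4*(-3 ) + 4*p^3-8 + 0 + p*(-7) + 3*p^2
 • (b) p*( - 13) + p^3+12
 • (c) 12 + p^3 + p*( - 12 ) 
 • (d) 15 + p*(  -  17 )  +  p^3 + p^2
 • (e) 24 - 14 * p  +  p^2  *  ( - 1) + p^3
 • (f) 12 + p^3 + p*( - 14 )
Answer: b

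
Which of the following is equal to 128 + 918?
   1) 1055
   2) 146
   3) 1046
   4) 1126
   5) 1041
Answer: 3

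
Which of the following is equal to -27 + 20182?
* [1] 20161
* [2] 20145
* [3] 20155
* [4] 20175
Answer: 3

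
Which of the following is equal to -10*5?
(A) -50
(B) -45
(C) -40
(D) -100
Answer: A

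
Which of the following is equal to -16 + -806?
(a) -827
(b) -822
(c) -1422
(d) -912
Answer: b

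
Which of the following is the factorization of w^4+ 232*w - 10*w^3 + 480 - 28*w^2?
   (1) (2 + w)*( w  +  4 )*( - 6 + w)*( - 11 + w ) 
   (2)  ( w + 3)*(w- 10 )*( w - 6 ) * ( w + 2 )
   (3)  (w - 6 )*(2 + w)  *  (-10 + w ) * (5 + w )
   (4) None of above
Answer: 4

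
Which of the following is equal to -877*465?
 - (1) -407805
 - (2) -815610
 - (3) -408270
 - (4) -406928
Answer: 1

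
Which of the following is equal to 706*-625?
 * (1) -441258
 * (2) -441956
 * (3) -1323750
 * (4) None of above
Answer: 4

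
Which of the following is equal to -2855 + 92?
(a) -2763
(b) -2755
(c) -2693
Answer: a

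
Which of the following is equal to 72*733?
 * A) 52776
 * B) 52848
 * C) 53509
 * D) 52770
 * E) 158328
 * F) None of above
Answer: A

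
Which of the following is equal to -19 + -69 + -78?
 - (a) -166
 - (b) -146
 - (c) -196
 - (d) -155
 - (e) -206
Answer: a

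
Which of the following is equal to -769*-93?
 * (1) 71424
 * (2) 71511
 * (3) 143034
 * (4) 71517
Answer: 4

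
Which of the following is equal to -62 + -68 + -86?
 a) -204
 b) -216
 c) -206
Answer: b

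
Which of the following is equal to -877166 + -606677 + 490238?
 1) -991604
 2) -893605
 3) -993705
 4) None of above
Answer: 4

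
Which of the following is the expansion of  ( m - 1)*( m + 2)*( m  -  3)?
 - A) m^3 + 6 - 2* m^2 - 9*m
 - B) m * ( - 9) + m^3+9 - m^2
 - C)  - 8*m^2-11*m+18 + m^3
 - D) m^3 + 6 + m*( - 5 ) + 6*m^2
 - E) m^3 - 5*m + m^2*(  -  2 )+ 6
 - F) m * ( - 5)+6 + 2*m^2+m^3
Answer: E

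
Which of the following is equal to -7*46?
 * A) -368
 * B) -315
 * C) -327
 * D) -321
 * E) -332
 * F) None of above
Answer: F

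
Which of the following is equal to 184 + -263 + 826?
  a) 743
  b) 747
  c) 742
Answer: b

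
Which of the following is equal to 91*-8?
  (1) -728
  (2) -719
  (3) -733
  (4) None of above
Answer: 1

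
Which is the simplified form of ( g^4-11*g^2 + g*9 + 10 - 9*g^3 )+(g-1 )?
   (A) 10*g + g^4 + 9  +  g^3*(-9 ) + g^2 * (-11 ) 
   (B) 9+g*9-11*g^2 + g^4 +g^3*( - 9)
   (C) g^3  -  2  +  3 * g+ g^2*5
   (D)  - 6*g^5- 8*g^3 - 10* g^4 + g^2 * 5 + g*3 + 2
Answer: A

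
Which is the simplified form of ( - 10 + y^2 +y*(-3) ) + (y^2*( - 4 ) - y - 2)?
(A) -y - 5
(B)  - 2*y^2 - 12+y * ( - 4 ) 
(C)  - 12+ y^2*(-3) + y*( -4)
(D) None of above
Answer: C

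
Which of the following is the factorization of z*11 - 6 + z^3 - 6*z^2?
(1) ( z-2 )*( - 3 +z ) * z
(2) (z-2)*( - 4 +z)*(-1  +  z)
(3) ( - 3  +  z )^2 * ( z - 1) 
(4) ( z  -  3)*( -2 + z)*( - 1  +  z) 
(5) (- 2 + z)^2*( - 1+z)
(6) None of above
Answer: 4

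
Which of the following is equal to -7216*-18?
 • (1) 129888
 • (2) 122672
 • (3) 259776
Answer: 1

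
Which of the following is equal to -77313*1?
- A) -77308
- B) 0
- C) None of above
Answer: C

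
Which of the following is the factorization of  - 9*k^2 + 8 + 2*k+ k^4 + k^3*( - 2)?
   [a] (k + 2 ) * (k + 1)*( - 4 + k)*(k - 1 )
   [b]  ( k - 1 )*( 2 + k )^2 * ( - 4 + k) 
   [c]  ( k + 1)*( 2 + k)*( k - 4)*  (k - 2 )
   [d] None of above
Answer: a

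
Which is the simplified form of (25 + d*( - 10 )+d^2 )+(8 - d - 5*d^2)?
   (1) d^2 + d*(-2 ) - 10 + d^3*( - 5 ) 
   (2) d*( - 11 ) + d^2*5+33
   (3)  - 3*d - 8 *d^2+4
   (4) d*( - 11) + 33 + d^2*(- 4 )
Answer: 4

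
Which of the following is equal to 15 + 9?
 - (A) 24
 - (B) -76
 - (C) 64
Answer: A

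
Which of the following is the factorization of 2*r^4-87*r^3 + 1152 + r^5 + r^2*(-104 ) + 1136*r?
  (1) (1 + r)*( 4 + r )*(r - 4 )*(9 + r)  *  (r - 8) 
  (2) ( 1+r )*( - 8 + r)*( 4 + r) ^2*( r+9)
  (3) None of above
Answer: 1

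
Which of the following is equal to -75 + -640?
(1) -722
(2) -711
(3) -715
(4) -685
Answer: 3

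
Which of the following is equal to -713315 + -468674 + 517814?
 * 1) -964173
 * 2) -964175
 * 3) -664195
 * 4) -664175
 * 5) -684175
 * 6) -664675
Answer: 4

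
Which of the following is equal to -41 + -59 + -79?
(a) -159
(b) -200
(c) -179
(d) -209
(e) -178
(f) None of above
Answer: c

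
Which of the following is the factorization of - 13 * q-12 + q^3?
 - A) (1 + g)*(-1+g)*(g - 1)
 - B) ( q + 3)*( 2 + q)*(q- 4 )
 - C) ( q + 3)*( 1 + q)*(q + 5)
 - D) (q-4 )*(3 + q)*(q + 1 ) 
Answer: D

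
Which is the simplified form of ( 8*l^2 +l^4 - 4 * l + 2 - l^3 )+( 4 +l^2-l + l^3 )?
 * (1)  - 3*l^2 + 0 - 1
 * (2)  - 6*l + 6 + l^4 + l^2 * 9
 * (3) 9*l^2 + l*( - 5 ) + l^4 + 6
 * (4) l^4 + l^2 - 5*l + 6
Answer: 3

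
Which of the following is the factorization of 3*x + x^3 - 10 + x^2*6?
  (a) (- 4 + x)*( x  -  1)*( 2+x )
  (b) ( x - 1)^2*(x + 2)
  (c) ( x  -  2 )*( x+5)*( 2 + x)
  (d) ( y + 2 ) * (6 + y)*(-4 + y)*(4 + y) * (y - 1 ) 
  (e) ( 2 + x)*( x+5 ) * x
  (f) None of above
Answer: f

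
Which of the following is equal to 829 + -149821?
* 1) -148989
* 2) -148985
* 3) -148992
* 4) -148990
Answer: 3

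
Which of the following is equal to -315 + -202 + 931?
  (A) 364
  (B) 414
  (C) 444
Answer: B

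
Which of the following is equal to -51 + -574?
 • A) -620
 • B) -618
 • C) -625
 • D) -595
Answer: C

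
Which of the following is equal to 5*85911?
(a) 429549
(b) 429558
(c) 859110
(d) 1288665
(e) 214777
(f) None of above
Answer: f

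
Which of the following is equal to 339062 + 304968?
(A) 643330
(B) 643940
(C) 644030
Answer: C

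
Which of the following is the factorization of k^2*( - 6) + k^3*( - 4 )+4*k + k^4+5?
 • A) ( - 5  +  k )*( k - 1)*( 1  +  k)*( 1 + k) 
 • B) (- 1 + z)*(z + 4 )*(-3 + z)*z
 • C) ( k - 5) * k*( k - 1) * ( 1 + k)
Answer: A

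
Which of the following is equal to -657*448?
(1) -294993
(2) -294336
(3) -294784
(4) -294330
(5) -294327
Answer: 2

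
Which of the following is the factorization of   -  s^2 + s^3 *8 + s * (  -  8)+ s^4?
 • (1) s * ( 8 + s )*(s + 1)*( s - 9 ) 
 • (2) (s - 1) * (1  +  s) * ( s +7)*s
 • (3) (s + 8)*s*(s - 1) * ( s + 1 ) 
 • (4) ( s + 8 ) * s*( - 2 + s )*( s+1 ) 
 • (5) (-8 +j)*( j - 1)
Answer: 3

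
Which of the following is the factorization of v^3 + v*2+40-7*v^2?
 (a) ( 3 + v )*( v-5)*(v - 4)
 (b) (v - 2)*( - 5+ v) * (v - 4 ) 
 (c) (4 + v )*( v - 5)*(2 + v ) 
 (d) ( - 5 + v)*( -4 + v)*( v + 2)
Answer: d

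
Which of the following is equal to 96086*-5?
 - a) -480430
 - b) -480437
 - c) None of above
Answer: a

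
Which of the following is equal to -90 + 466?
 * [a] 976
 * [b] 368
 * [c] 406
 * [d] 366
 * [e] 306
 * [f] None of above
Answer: f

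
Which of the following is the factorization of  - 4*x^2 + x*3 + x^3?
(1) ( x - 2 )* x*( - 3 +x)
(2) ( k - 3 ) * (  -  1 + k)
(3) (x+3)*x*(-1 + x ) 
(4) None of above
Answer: 4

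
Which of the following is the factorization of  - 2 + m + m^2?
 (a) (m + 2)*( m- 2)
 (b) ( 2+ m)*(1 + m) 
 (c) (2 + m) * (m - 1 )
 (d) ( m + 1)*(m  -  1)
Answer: c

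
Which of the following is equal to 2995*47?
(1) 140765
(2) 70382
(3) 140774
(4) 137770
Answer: 1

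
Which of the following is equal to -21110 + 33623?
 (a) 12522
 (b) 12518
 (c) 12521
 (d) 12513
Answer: d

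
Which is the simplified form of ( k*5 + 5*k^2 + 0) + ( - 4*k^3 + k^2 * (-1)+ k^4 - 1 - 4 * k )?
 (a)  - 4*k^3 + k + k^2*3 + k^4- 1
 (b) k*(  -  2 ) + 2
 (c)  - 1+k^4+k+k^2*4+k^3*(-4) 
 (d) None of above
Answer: c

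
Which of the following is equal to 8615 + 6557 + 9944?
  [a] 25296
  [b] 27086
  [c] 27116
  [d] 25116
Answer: d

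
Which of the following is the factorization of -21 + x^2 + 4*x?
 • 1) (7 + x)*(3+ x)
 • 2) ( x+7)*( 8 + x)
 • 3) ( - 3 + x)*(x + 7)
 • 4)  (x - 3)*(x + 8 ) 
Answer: 3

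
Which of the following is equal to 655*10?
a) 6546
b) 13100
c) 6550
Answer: c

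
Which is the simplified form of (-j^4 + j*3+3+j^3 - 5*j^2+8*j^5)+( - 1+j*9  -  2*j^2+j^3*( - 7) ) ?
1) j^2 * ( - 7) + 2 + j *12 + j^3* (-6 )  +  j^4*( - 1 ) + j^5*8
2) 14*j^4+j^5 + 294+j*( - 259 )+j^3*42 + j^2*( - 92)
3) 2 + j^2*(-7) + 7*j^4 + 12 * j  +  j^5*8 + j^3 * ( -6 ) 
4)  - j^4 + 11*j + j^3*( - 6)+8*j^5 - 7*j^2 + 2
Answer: 1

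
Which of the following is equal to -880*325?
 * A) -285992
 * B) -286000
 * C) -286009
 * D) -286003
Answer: B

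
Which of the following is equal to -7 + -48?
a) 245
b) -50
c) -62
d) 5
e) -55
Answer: e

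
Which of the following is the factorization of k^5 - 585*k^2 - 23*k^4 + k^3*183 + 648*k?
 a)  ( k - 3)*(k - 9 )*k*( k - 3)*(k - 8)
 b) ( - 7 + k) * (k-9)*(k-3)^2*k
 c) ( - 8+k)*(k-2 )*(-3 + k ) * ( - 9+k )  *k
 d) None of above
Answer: a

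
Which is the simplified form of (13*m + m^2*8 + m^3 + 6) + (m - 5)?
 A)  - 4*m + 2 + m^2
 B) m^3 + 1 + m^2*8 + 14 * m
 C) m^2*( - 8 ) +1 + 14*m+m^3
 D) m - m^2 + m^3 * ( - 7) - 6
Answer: B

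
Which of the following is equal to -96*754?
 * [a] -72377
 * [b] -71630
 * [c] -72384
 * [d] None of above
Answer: c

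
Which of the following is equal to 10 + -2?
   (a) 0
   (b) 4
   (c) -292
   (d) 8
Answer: d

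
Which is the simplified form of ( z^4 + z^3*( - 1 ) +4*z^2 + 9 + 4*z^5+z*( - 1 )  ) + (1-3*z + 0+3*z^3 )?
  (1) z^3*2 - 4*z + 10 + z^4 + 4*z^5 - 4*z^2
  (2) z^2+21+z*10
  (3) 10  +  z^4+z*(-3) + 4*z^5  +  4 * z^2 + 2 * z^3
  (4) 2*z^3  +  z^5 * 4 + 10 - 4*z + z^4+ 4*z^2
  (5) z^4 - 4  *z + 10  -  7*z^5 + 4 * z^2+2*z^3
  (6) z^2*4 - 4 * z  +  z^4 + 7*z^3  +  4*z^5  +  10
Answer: 4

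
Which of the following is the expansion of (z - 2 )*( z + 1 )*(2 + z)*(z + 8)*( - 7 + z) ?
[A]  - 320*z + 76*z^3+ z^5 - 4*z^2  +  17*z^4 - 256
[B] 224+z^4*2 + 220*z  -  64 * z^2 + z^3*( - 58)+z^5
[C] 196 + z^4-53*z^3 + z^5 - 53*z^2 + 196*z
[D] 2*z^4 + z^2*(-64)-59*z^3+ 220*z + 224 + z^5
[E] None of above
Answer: D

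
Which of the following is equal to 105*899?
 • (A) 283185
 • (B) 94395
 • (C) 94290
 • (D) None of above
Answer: B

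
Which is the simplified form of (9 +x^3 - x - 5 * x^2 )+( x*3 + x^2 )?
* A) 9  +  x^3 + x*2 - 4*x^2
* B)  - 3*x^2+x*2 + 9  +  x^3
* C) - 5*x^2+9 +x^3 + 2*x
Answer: A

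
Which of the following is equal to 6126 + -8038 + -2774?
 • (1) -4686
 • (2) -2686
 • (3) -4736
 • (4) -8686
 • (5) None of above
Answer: 1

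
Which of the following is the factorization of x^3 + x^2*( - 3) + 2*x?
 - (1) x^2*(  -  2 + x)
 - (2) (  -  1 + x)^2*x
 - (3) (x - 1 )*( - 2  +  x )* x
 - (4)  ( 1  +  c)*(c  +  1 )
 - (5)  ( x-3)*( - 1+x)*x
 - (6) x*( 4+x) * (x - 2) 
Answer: 3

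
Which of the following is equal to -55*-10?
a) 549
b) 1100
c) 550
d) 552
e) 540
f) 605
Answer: c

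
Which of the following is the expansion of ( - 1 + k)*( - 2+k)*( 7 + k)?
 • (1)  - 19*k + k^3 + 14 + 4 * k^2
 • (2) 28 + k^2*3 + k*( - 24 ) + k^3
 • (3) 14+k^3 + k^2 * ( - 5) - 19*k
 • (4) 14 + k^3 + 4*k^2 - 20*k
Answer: 1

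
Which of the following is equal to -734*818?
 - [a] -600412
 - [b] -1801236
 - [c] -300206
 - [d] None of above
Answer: a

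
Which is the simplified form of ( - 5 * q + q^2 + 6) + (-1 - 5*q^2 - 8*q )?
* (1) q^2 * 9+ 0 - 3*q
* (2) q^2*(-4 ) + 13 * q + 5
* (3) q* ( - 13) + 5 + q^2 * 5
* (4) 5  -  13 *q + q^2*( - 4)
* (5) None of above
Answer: 4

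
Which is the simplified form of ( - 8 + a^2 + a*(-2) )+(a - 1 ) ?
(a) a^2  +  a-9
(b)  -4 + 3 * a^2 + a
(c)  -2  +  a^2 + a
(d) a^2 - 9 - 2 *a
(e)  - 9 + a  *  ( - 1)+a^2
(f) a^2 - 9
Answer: e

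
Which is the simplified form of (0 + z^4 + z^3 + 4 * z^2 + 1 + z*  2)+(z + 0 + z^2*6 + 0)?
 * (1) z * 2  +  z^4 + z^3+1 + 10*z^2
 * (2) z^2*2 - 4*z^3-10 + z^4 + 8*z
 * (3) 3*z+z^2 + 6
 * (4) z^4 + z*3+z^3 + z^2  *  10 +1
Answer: 4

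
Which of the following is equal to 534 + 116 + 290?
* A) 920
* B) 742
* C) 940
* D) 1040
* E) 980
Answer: C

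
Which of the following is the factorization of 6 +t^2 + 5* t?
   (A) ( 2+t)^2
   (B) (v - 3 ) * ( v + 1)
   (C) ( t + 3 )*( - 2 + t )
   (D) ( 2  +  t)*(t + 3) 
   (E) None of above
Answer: D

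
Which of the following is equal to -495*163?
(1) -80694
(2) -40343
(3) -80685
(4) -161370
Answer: 3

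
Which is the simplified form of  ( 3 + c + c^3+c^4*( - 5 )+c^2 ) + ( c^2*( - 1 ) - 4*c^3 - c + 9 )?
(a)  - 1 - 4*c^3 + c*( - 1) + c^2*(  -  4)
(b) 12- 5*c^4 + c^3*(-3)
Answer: b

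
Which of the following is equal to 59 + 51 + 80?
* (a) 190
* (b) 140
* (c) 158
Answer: a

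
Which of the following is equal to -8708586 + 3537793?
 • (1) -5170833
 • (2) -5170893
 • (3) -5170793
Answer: 3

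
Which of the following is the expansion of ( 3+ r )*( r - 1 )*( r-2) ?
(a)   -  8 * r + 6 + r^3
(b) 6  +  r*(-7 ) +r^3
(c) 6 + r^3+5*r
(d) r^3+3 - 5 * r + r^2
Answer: b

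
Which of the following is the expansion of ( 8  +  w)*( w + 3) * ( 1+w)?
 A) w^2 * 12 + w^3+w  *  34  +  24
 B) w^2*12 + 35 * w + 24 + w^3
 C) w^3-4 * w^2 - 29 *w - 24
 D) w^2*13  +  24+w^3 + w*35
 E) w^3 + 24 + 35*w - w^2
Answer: B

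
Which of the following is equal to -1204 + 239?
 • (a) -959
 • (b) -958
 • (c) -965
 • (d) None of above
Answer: c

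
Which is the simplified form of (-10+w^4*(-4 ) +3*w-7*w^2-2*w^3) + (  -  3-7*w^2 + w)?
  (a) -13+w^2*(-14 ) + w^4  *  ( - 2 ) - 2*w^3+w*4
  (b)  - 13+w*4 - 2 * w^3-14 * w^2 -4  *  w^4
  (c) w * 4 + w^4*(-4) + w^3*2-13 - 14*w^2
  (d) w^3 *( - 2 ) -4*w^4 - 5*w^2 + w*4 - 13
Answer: b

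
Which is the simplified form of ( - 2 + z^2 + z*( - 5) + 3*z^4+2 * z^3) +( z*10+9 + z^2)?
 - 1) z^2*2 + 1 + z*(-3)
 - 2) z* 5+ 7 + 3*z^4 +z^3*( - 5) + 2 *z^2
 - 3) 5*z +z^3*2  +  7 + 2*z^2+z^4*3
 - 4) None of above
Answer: 3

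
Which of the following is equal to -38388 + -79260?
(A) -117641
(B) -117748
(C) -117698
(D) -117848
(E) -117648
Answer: E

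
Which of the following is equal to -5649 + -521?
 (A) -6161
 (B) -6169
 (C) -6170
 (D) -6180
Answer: C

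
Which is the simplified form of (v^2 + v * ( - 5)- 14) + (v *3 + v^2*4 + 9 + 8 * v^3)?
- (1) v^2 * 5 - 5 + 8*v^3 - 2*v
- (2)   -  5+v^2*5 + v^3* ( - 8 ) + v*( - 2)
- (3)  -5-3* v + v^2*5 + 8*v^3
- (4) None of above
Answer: 1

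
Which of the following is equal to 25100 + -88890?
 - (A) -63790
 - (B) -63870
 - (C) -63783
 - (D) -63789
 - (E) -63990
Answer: A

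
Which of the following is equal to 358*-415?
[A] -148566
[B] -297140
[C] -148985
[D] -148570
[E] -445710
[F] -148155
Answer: D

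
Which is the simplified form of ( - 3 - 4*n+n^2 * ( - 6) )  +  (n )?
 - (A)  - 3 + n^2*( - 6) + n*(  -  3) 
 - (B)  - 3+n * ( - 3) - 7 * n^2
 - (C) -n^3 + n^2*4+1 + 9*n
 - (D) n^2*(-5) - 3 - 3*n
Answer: A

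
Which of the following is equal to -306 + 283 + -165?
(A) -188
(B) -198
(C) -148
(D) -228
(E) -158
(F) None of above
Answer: A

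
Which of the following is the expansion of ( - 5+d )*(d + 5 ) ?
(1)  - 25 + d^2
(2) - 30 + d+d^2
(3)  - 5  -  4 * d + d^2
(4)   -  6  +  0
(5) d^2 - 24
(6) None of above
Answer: 1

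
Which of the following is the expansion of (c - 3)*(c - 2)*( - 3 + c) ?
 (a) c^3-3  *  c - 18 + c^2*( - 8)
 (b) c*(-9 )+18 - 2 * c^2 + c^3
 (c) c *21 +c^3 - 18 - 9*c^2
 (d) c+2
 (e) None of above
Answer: e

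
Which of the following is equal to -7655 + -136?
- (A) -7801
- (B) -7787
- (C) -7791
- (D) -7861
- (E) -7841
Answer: C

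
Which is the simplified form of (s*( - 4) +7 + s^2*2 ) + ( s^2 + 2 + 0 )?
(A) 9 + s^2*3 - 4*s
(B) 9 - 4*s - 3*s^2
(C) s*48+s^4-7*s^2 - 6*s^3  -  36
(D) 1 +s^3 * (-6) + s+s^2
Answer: A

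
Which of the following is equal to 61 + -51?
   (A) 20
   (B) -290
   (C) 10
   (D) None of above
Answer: C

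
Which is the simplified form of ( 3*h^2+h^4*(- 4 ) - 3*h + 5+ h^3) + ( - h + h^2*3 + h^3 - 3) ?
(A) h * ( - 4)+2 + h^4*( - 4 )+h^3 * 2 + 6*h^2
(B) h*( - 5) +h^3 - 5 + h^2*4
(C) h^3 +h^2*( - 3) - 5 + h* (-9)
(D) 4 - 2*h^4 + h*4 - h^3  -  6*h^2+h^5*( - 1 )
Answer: A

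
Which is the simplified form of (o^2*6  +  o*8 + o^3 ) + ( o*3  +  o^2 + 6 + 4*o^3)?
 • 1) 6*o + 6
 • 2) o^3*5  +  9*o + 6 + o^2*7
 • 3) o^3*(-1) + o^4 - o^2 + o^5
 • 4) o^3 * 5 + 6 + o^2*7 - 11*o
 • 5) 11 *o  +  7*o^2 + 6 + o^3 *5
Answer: 5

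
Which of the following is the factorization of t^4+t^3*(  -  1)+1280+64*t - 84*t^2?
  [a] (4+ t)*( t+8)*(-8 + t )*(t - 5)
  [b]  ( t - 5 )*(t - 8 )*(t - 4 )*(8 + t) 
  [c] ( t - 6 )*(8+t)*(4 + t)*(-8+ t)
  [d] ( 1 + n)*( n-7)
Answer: a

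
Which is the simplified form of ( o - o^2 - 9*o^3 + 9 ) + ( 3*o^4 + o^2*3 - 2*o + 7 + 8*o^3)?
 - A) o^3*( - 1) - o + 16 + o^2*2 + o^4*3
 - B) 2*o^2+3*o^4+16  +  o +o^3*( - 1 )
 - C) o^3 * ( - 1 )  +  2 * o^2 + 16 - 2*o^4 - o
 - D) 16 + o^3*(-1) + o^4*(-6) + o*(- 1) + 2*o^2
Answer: A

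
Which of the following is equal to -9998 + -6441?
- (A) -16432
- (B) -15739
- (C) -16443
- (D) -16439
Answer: D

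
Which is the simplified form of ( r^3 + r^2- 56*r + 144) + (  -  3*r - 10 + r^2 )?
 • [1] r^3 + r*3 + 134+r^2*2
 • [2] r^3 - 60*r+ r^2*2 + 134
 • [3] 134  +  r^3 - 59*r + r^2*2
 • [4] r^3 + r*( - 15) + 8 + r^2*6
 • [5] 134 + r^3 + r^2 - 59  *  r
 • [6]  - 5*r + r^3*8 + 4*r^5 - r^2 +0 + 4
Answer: 3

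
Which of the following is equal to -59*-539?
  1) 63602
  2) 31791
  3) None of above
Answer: 3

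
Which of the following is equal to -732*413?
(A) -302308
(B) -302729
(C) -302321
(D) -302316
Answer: D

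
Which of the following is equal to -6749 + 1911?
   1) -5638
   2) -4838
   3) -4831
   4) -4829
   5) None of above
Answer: 2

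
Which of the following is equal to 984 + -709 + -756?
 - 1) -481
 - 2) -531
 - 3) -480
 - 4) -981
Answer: 1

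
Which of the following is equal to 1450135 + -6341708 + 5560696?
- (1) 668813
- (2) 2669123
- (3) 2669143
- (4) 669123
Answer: 4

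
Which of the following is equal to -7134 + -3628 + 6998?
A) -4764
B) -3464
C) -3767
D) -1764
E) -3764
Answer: E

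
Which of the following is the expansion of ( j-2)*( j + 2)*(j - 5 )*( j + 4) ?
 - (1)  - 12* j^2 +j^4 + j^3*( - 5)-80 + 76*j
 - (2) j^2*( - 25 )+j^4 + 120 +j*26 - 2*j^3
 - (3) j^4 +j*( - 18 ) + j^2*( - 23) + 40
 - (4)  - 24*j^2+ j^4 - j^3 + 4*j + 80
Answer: 4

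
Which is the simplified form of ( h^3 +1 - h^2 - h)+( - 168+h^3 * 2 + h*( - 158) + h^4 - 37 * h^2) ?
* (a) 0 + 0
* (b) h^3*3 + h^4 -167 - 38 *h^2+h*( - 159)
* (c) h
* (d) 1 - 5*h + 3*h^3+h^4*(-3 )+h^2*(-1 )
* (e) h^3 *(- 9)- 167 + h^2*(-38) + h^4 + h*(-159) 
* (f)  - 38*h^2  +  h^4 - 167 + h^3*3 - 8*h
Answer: b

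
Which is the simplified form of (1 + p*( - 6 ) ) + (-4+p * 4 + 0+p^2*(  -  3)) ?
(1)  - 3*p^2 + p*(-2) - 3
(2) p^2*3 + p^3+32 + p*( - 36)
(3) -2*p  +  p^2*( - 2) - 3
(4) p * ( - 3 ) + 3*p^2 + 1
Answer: 1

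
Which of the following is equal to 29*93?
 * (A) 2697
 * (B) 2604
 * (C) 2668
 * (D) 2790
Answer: A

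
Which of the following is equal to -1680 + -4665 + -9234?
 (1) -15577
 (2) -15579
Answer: 2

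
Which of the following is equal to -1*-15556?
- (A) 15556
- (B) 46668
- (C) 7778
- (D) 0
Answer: A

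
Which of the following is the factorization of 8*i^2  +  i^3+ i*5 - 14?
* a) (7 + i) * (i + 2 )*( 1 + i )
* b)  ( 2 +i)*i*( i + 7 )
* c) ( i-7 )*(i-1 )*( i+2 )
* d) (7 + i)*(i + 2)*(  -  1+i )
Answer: d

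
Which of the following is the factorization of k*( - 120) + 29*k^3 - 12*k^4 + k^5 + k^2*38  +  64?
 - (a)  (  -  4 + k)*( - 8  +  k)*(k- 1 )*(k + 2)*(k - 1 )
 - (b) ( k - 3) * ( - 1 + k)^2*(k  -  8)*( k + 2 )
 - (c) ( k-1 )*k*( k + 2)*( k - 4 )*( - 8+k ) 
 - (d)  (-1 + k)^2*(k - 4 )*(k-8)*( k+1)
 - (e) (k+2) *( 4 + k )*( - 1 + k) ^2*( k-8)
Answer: a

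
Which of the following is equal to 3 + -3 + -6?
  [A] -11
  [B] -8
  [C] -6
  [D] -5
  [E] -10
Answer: C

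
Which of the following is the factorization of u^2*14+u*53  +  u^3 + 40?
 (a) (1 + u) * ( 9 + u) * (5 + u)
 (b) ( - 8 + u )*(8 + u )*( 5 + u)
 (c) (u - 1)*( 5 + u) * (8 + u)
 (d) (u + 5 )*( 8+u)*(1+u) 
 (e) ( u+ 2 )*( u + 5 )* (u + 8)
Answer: d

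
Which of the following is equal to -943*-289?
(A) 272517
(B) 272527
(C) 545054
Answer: B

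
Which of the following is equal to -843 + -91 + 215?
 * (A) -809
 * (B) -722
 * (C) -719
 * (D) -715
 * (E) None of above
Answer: C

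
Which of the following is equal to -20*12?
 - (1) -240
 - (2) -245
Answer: 1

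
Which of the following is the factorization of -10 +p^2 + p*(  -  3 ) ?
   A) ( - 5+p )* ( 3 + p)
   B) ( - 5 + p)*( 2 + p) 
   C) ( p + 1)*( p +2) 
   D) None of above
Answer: B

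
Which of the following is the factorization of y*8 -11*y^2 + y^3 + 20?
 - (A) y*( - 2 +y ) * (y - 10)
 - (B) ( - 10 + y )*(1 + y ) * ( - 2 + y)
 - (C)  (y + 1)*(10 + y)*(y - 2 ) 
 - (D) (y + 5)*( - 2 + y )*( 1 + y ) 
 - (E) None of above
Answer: B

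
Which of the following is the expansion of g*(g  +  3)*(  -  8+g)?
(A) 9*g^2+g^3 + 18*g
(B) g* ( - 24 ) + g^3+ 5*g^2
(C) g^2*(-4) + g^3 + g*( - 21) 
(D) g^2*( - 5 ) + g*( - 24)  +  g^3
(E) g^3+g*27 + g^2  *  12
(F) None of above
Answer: D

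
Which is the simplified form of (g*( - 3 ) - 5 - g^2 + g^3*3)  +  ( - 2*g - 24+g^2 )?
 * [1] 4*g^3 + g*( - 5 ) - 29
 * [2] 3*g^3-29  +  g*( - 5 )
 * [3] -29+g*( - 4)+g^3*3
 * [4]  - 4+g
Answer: 2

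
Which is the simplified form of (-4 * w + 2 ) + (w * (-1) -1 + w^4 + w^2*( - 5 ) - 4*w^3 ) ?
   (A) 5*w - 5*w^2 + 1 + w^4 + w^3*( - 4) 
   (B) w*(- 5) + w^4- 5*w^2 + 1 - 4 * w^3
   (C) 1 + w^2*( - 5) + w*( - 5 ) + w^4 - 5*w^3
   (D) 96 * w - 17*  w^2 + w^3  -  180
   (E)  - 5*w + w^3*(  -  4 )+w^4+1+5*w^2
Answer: B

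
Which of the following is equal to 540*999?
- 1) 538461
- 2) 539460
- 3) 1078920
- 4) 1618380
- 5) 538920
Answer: 2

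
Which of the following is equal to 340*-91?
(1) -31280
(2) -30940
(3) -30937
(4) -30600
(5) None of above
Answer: 2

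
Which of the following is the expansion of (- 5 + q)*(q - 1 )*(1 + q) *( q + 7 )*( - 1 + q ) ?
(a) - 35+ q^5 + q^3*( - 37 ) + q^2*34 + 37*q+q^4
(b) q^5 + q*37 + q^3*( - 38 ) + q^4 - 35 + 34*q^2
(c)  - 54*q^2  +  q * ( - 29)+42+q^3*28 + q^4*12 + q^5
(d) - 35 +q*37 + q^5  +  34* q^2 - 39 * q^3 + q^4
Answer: b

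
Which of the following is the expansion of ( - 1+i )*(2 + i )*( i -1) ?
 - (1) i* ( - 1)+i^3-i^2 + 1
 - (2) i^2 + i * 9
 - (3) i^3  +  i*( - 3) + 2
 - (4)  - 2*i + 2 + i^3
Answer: 3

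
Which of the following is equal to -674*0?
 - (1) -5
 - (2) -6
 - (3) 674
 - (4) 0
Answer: 4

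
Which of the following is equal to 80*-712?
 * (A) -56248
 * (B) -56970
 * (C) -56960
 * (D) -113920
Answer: C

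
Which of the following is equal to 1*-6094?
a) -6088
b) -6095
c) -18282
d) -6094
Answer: d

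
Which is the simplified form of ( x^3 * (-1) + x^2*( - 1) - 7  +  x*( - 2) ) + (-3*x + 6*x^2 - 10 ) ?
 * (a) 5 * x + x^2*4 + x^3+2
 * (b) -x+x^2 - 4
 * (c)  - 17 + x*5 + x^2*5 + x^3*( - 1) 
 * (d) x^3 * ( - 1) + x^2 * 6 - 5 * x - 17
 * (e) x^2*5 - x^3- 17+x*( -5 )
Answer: e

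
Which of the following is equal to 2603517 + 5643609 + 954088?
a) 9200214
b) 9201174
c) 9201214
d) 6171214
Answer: c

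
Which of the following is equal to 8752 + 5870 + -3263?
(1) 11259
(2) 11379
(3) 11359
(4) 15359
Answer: 3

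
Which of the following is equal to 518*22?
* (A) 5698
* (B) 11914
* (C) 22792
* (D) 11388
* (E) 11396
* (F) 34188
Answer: E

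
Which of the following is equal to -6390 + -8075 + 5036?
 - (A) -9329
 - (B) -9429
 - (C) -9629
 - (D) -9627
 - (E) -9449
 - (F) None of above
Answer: B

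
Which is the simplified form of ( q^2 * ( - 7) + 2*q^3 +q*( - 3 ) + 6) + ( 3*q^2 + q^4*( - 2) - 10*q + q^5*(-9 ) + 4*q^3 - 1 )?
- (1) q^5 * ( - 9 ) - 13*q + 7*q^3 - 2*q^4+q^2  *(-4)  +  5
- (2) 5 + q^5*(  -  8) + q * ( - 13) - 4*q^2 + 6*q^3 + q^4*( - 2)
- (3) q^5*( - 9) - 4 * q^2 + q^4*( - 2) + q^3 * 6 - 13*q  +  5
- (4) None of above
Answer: 3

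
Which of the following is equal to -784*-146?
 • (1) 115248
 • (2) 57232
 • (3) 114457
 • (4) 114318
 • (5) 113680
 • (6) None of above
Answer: 6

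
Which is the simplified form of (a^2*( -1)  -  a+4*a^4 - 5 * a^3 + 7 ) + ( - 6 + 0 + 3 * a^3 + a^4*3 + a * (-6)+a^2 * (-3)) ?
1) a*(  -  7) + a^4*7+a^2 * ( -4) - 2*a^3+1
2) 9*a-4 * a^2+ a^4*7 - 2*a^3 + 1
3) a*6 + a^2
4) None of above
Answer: 1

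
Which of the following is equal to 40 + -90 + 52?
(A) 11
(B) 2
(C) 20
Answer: B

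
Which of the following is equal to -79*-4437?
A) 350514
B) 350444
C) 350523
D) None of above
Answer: C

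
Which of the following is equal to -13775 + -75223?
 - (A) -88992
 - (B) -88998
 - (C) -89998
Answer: B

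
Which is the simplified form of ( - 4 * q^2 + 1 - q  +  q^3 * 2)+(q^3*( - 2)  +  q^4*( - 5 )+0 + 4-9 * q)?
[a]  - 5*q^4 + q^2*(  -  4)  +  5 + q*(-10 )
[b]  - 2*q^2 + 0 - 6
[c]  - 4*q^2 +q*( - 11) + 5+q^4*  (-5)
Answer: a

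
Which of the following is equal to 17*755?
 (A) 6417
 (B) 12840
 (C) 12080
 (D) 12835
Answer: D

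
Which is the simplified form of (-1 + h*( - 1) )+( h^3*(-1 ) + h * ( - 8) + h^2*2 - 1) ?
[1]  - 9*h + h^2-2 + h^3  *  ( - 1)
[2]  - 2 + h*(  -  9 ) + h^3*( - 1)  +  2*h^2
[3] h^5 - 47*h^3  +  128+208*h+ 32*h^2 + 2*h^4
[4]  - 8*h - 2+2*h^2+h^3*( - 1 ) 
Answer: 2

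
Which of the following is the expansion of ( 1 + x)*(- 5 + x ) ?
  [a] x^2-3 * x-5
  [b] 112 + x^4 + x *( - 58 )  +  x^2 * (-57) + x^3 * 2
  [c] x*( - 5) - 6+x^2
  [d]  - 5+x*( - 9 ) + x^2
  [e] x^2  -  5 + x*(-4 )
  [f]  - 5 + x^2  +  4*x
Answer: e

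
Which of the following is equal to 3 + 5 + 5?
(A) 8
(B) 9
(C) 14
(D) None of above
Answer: D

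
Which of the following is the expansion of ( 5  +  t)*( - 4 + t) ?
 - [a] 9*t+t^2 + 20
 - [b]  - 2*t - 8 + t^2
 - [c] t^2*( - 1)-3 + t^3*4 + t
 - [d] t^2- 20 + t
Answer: d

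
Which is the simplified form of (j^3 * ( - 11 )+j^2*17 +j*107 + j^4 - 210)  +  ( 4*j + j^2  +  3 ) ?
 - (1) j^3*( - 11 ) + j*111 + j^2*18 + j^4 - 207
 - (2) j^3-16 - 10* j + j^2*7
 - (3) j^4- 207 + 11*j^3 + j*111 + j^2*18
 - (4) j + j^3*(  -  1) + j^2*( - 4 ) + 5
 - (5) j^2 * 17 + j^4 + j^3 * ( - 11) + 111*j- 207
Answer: 1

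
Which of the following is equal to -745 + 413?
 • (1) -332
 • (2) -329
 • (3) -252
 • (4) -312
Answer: 1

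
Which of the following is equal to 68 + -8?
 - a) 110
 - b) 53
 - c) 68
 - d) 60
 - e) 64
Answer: d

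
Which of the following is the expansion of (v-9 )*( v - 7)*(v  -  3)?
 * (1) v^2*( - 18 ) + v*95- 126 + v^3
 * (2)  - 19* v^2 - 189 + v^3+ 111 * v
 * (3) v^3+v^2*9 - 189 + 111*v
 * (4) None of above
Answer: 2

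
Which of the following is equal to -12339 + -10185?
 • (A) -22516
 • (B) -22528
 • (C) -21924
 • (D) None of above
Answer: D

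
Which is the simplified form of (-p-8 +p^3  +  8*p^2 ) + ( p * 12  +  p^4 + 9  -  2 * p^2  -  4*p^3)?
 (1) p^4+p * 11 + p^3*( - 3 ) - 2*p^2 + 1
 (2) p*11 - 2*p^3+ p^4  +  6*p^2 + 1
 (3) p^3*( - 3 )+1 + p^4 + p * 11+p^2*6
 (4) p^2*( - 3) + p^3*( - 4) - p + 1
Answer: 3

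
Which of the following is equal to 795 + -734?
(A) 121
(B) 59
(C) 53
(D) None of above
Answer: D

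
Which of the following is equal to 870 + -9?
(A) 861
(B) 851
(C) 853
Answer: A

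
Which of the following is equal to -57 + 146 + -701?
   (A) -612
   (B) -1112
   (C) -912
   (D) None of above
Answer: A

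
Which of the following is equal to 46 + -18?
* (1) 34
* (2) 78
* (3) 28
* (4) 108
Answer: 3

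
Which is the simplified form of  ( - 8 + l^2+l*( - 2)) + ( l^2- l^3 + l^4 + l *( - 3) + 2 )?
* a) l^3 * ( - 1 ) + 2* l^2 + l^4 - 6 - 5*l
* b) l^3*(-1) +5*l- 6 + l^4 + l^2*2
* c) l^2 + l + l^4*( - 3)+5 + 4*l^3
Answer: a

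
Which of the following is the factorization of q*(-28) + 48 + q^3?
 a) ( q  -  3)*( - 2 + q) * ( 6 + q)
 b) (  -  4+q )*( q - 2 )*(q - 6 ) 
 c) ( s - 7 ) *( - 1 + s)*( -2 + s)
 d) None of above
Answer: d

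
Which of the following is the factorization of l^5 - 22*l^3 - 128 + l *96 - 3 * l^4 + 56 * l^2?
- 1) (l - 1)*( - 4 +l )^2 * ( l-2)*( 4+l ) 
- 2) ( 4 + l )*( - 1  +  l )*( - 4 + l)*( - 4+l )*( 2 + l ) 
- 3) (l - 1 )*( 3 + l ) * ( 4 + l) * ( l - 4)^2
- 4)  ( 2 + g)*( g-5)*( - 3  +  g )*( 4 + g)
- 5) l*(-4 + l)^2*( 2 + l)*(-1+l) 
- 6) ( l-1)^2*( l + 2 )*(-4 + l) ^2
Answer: 2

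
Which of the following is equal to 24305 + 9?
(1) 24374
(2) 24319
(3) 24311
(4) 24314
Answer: 4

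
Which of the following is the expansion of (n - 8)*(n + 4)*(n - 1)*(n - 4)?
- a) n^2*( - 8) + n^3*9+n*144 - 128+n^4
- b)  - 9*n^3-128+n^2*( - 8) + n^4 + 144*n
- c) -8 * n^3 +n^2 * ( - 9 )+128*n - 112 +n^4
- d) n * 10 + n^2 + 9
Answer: b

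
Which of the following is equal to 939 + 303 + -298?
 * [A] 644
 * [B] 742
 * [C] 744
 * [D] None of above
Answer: D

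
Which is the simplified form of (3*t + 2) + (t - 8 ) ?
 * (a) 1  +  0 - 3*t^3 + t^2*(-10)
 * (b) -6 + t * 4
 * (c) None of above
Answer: b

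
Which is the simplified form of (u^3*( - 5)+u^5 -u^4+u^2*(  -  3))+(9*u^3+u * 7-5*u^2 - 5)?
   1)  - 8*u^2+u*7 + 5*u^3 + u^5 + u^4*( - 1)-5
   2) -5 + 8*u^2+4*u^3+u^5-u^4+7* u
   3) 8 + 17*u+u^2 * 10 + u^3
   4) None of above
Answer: 4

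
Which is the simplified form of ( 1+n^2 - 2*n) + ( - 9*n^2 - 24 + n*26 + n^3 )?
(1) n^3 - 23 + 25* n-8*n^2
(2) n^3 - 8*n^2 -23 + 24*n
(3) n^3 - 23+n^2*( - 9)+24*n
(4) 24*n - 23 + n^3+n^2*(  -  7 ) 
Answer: 2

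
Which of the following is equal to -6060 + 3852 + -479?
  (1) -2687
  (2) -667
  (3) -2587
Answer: 1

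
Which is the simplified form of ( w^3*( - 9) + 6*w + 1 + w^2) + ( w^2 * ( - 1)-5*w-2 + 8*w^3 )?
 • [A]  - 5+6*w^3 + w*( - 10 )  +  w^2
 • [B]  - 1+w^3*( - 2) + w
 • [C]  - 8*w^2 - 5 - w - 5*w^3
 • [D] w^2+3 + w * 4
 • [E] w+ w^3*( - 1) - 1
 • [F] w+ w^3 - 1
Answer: E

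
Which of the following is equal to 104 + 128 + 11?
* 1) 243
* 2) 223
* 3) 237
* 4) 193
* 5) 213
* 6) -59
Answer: 1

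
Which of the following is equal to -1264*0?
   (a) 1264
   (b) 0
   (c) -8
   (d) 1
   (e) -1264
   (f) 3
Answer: b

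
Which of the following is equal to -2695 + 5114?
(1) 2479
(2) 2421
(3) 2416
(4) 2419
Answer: 4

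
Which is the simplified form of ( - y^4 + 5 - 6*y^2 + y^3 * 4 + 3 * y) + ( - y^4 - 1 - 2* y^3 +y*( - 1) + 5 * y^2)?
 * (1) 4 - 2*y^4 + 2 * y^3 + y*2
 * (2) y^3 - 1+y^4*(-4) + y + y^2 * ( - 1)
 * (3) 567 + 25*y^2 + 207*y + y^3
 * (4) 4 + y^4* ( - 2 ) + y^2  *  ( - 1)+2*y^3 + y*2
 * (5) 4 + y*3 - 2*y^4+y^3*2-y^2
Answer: 4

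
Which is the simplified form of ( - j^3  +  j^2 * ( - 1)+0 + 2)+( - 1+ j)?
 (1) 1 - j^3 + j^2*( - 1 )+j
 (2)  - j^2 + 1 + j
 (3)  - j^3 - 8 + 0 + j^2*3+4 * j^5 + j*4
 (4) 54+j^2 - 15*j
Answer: 1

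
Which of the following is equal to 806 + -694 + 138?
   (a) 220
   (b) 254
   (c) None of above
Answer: c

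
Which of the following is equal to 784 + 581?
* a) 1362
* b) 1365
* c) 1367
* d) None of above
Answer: b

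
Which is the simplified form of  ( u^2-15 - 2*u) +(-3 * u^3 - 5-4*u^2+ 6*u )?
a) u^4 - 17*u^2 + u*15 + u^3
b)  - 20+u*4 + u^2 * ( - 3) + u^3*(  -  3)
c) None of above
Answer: b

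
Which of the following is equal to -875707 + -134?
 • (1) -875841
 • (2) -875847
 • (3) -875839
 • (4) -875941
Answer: 1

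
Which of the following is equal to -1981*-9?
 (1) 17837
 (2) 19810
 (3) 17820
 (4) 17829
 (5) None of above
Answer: 4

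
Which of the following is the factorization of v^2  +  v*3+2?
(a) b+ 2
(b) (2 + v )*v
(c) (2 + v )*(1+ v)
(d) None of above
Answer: c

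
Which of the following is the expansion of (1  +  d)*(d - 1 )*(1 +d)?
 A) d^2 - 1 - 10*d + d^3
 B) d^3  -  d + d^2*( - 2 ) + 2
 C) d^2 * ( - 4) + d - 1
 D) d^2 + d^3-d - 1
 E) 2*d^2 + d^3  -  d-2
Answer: D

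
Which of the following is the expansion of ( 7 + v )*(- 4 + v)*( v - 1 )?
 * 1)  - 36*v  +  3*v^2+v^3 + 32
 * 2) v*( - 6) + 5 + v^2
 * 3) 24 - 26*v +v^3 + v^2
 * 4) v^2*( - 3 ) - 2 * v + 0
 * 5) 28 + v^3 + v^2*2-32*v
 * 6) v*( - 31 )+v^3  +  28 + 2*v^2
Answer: 6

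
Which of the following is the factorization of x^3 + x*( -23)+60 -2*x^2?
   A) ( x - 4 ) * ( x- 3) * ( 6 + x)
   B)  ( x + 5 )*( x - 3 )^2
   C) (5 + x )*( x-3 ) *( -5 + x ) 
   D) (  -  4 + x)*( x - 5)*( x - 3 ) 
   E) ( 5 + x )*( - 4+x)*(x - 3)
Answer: E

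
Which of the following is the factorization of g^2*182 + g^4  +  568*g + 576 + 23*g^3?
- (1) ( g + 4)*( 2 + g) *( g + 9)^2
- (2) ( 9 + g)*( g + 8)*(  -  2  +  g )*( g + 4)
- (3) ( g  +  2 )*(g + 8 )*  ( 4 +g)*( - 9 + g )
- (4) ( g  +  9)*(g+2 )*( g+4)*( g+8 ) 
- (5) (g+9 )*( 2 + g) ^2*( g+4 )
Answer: 4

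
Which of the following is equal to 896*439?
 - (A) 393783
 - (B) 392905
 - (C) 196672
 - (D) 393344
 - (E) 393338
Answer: D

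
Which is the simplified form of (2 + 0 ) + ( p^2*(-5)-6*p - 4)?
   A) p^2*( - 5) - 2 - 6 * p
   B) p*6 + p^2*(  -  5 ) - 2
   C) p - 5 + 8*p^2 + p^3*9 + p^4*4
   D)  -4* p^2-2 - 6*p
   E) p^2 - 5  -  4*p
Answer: A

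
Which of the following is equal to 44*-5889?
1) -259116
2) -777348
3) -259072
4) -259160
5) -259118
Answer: 1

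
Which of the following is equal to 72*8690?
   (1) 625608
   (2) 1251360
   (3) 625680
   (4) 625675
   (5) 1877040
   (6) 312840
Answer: 3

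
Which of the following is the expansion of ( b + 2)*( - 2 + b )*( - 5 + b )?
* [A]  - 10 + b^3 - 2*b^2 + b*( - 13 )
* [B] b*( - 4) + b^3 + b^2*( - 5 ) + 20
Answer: B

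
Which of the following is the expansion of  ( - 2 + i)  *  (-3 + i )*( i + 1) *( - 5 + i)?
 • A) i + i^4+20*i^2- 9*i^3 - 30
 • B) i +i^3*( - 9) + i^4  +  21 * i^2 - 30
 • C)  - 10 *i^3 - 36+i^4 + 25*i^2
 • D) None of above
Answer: B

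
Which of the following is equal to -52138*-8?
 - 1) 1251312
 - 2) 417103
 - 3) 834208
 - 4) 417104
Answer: 4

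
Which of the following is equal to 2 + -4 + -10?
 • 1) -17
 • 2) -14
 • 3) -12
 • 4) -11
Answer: 3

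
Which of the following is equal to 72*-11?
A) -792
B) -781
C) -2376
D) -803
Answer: A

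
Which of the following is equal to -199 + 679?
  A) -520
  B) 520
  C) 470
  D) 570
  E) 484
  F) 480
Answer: F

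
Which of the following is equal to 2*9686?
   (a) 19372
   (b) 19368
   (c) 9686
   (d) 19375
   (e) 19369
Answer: a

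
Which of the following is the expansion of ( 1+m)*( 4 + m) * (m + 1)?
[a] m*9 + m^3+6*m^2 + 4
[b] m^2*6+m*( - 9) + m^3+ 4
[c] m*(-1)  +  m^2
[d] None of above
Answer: a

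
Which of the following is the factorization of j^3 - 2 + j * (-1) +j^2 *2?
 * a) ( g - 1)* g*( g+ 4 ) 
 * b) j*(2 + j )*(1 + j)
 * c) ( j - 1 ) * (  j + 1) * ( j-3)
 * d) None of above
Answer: d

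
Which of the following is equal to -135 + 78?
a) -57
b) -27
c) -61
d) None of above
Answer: a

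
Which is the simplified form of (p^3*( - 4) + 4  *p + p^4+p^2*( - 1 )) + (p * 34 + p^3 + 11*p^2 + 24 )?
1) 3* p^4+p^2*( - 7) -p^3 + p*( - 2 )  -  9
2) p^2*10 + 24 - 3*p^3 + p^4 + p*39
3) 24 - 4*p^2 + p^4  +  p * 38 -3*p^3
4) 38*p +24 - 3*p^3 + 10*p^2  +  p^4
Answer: 4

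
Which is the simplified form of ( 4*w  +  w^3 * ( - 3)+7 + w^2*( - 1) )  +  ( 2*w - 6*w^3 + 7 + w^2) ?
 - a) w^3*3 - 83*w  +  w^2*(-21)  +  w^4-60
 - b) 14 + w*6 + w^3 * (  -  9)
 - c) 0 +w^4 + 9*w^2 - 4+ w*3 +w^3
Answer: b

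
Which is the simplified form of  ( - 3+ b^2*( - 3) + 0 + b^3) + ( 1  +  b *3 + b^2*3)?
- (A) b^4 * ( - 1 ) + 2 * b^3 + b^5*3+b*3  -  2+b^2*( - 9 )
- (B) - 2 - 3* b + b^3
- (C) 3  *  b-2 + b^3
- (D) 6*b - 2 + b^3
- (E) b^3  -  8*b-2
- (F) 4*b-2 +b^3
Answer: C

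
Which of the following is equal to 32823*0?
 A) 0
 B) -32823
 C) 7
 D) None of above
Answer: A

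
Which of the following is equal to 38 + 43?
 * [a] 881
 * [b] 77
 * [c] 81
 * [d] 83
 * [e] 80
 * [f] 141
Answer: c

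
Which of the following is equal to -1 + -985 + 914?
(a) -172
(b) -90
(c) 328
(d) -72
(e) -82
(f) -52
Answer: d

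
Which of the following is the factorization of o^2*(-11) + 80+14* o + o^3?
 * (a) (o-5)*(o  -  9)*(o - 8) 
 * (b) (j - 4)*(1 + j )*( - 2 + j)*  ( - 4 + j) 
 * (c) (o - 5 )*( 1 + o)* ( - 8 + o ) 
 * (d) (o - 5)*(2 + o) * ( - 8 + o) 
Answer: d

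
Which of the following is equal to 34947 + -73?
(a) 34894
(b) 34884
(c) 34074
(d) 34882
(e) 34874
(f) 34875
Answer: e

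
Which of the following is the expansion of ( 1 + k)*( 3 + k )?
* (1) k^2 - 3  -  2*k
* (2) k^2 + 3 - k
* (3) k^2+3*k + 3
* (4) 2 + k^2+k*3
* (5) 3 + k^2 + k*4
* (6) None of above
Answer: 5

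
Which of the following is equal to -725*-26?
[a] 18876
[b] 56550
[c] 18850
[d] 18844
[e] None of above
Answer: c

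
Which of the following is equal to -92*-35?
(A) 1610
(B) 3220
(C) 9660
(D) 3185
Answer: B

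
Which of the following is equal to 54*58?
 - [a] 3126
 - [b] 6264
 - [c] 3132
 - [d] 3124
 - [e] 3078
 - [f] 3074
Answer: c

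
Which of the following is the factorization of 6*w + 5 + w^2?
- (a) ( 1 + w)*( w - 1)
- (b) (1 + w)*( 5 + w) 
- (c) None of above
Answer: b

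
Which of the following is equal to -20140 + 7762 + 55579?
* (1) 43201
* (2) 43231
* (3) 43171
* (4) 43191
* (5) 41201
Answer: 1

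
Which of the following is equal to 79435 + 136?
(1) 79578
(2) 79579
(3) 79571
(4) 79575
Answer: 3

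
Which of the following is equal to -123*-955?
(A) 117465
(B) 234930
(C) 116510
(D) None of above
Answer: A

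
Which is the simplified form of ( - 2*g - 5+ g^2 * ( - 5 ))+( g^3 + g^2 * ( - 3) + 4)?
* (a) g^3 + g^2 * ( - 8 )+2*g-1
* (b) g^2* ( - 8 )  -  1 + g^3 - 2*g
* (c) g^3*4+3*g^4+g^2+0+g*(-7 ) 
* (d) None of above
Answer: b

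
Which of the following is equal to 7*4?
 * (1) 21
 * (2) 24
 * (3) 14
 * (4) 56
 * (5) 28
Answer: 5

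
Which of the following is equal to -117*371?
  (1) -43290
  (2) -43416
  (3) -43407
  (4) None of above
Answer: 3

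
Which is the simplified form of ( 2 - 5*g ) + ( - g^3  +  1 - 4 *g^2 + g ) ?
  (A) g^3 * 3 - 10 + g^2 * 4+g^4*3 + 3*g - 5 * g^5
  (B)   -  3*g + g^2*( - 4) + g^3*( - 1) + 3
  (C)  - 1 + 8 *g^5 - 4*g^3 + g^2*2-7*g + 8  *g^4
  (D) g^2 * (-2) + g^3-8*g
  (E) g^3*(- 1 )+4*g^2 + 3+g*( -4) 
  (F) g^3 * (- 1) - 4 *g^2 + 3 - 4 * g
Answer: F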